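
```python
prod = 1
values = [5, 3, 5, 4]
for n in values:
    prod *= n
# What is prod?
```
Trace:
  prod=1
  prod=5, n=5
  prod=15, n=3
  prod=75, n=5
  prod=300, n=4

Final answer: 300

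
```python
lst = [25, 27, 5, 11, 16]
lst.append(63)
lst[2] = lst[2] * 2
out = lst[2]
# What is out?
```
Trace:
  lst=[25, 27, 5, 11, 16]
  lst=[25, 27, 5, 11, 16, 63]
  lst=[25, 27, 10, 11, 16, 63]
  lst=[25, 27, 10, 11, 16, 63], out=10

Final answer: 10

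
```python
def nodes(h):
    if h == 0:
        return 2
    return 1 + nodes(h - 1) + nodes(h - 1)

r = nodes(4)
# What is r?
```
Call trace (a repeated sub-call is expanded the first time; later identical calls just restate its return value):
nodes(h=4)
  nodes(h=3)
    nodes(h=2)
      nodes(h=1)
        nodes(h=0)
        -> return 2
        nodes(h=0)
        -> return 2
      -> return 5
      nodes(h=1) -> return 5  (same call as traced above)
    -> return 11
    nodes(h=2) -> return 11  (same call as traced above)
  -> return 23
  nodes(h=3) -> return 23  (same call as traced above)
-> return 47

Final answer: 47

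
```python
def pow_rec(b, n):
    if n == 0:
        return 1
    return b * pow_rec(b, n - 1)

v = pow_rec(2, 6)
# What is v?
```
Call trace:
pow_rec(b=2, n=6)
  pow_rec(b=2, n=5)
    pow_rec(b=2, n=4)
      pow_rec(b=2, n=3)
        pow_rec(b=2, n=2)
          pow_rec(b=2, n=1)
            pow_rec(b=2, n=0)
            -> return 1
          -> return 2
        -> return 4
      -> return 8
    -> return 16
  -> return 32
-> return 64

Final answer: 64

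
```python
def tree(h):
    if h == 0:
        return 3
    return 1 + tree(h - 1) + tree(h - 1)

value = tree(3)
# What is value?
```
Call trace (a repeated sub-call is expanded the first time; later identical calls just restate its return value):
tree(h=3)
  tree(h=2)
    tree(h=1)
      tree(h=0)
      -> return 3
      tree(h=0)
      -> return 3
    -> return 7
    tree(h=1) -> return 7  (same call as traced above)
  -> return 15
  tree(h=2) -> return 15  (same call as traced above)
-> return 31

Final answer: 31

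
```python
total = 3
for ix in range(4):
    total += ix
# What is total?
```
Trace:
  total=3
  total=3, ix=0
  total=4, ix=1
  total=6, ix=2
  total=9, ix=3

Final answer: 9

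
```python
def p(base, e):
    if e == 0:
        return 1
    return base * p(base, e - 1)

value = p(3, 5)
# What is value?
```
Call trace:
p(base=3, e=5)
  p(base=3, e=4)
    p(base=3, e=3)
      p(base=3, e=2)
        p(base=3, e=1)
          p(base=3, e=0)
          -> return 1
        -> return 3
      -> return 9
    -> return 27
  -> return 81
-> return 243

Final answer: 243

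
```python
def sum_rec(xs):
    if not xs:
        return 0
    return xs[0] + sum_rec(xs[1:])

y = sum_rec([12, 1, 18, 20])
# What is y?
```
Call trace:
sum_rec(xs=[12, 1, 18, 20])
  sum_rec(xs=[1, 18, 20])
    sum_rec(xs=[18, 20])
      sum_rec(xs=[20])
        sum_rec(xs=[])
        -> return 0
      -> return 20
    -> return 38
  -> return 39
-> return 51

Final answer: 51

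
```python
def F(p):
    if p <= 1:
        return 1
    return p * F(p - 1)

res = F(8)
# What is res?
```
Call trace:
F(p=8)
  F(p=7)
    F(p=6)
      F(p=5)
        F(p=4)
          F(p=3)
            F(p=2)
              F(p=1)
              -> return 1
            -> return 2
          -> return 6
        -> return 24
      -> return 120
    -> return 720
  -> return 5040
-> return 40320

Final answer: 40320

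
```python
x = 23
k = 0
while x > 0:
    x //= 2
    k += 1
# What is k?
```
Trace:
  x=23
  x=23, k=0
  x=11, k=1
  x=5, k=2
  x=2, k=3
  x=1, k=4
  x=0, k=5

Final answer: 5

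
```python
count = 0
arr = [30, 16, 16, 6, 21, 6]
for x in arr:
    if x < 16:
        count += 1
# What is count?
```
Trace:
  count=0
  count=0, x=30
  count=0, x=16
  count=0, x=16
  count=1, x=6
  count=1, x=21
  count=2, x=6

Final answer: 2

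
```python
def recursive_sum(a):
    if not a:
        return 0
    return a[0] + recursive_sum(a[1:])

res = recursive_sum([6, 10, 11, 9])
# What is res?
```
Call trace:
recursive_sum(a=[6, 10, 11, 9])
  recursive_sum(a=[10, 11, 9])
    recursive_sum(a=[11, 9])
      recursive_sum(a=[9])
        recursive_sum(a=[])
        -> return 0
      -> return 9
    -> return 20
  -> return 30
-> return 36

Final answer: 36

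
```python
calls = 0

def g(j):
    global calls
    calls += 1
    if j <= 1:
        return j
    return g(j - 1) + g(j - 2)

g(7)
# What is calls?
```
Call trace (a repeated sub-call is expanded the first time; later identical calls just restate its return value):
g(j=7)
  g(j=6)
    g(j=5)
      g(j=4)
        g(j=3)
          g(j=2)
            g(j=1)
            -> return 1
            g(j=0)
            -> return 0
          -> return 1
          g(j=1)
          -> return 1
        -> return 2
        g(j=2) -> return 1  (same call as traced above)
      -> return 3
      g(j=3) -> return 2  (same call as traced above)
    -> return 5
    g(j=4) -> return 3  (same call as traced above)
  -> return 8
  g(j=5) -> return 5  (same call as traced above)
-> return 13

calls is incremented once per call, so count the calls in each subtree. Let C(j) = number of calls made by g(j).
C(0) = C(1) = 1 (base case, no recursion); C(j) = 1 + C(j - 1) + C(j - 2) otherwise.
C(2) = 1 + C(1) + C(0) = 1 + 1 + 1 = 3
C(3) = 1 + C(2) + C(1) = 1 + 3 + 1 = 5
C(4) = 1 + C(3) + C(2) = 1 + 5 + 3 = 9
C(5) = 1 + C(4) + C(3) = 1 + 9 + 5 = 15
C(6) = 1 + C(5) + C(4) = 1 + 15 + 9 = 25
C(7) = 1 + C(6) + C(5) = 1 + 25 + 15 = 41
calls = C(7) = 41

Final answer: 41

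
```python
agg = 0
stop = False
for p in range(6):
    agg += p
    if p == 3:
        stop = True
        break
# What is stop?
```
Trace:
  agg=0
  agg=0, stop=False
  agg=0, stop=False, p=0
  agg=1, stop=False, p=1
  agg=3, stop=False, p=2
  agg=6, stop=True, p=3

Final answer: True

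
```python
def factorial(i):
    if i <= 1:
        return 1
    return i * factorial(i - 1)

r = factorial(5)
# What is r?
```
Call trace:
factorial(i=5)
  factorial(i=4)
    factorial(i=3)
      factorial(i=2)
        factorial(i=1)
        -> return 1
      -> return 2
    -> return 6
  -> return 24
-> return 120

Final answer: 120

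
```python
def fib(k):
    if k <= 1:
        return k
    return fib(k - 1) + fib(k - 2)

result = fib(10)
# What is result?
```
Call trace (a repeated sub-call is expanded the first time; later identical calls just restate its return value):
fib(k=10)
  fib(k=9)
    fib(k=8)
      fib(k=7)
        fib(k=6)
          fib(k=5)
            fib(k=4)
              fib(k=3)
                fib(k=2)
                  fib(k=1)
                  -> return 1
                  fib(k=0)
                  -> return 0
                -> return 1
                fib(k=1)
                -> return 1
              -> return 2
              fib(k=2) -> return 1  (same call as traced above)
            -> return 3
            fib(k=3) -> return 2  (same call as traced above)
          -> return 5
          fib(k=4) -> return 3  (same call as traced above)
        -> return 8
        fib(k=5) -> return 5  (same call as traced above)
      -> return 13
      fib(k=6) -> return 8  (same call as traced above)
    -> return 21
    fib(k=7) -> return 13  (same call as traced above)
  -> return 34
  fib(k=8) -> return 21  (same call as traced above)
-> return 55

Final answer: 55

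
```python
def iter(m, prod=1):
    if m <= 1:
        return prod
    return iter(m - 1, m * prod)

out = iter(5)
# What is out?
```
Call trace:
iter(m=5, prod=1)
  iter(m=4, prod=5)
    iter(m=3, prod=20)
      iter(m=2, prod=60)
        iter(m=1, prod=120)
        -> return 120
      -> return 120
    -> return 120
  -> return 120
-> return 120

Final answer: 120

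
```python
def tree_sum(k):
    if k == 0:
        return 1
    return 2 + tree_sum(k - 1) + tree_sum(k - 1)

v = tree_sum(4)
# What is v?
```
Call trace (a repeated sub-call is expanded the first time; later identical calls just restate its return value):
tree_sum(k=4)
  tree_sum(k=3)
    tree_sum(k=2)
      tree_sum(k=1)
        tree_sum(k=0)
        -> return 1
        tree_sum(k=0)
        -> return 1
      -> return 4
      tree_sum(k=1) -> return 4  (same call as traced above)
    -> return 10
    tree_sum(k=2) -> return 10  (same call as traced above)
  -> return 22
  tree_sum(k=3) -> return 22  (same call as traced above)
-> return 46

Final answer: 46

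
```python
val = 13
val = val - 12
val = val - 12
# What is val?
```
Trace:
  val=13
  val=1
  val=-11

Final answer: -11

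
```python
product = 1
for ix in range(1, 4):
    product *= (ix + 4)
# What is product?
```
Trace:
  product=1
  product=5, ix=1
  product=30, ix=2
  product=210, ix=3

Final answer: 210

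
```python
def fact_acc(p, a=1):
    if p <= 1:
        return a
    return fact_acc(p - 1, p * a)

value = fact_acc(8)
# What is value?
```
Call trace:
fact_acc(p=8, a=1)
  fact_acc(p=7, a=8)
    fact_acc(p=6, a=56)
      fact_acc(p=5, a=336)
        fact_acc(p=4, a=1680)
          fact_acc(p=3, a=6720)
            fact_acc(p=2, a=20160)
              fact_acc(p=1, a=40320)
              -> return 40320
            -> return 40320
          -> return 40320
        -> return 40320
      -> return 40320
    -> return 40320
  -> return 40320
-> return 40320

Final answer: 40320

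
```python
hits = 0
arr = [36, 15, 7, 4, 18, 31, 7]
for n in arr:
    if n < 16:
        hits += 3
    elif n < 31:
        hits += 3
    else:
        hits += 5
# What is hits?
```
Trace:
  hits=0
  hits=5, n=36
  hits=8, n=15
  hits=11, n=7
  hits=14, n=4
  hits=17, n=18
  hits=22, n=31
  hits=25, n=7

Final answer: 25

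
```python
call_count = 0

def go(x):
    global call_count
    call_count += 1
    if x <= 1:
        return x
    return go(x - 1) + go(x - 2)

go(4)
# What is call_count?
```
Call trace (a repeated sub-call is expanded the first time; later identical calls just restate its return value):
go(x=4)
  go(x=3)
    go(x=2)
      go(x=1)
      -> return 1
      go(x=0)
      -> return 0
    -> return 1
    go(x=1)
    -> return 1
  -> return 2
  go(x=2) -> return 1  (same call as traced above)
-> return 3

call_count is incremented once per call, so count the calls in each subtree. Let C(x) = number of calls made by go(x).
C(0) = C(1) = 1 (base case, no recursion); C(x) = 1 + C(x - 1) + C(x - 2) otherwise.
C(2) = 1 + C(1) + C(0) = 1 + 1 + 1 = 3
C(3) = 1 + C(2) + C(1) = 1 + 3 + 1 = 5
C(4) = 1 + C(3) + C(2) = 1 + 5 + 3 = 9
call_count = C(4) = 9

Final answer: 9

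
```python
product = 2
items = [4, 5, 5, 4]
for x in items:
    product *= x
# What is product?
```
Trace:
  product=2
  product=8, x=4
  product=40, x=5
  product=200, x=5
  product=800, x=4

Final answer: 800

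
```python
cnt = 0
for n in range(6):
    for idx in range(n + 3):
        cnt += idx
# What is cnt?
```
Trace:
  cnt=0
  cnt=0, n=0, idx=0
  cnt=1, n=0, idx=1
  cnt=3, n=0, idx=2
  cnt=3, n=1, idx=0
  cnt=4, n=1, idx=1
  cnt=6, n=1, idx=2
  cnt=9, n=1, idx=3
  cnt=9, n=2, idx=0
  cnt=10, n=2, idx=1
  cnt=12, n=2, idx=2
  cnt=15, n=2, idx=3
  cnt=19, n=2, idx=4
  cnt=19, n=3, idx=0
  cnt=20, n=3, idx=1
  cnt=22, n=3, idx=2
  cnt=25, n=3, idx=3
  cnt=29, n=3, idx=4
  cnt=34, n=3, idx=5
  cnt=34, n=4, idx=0
  cnt=35, n=4, idx=1
  cnt=37, n=4, idx=2
  cnt=40, n=4, idx=3
  cnt=44, n=4, idx=4
  cnt=49, n=4, idx=5
  cnt=55, n=4, idx=6
  cnt=55, n=5, idx=0
  cnt=56, n=5, idx=1
  cnt=58, n=5, idx=2
  cnt=61, n=5, idx=3
  cnt=65, n=5, idx=4
  cnt=70, n=5, idx=5
  cnt=76, n=5, idx=6
  cnt=83, n=5, idx=7

Final answer: 83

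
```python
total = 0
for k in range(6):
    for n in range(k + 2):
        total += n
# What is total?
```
Trace:
  total=0
  total=0, k=0, n=0
  total=1, k=0, n=1
  total=1, k=1, n=0
  total=2, k=1, n=1
  total=4, k=1, n=2
  total=4, k=2, n=0
  total=5, k=2, n=1
  total=7, k=2, n=2
  total=10, k=2, n=3
  total=10, k=3, n=0
  total=11, k=3, n=1
  total=13, k=3, n=2
  total=16, k=3, n=3
  total=20, k=3, n=4
  total=20, k=4, n=0
  total=21, k=4, n=1
  total=23, k=4, n=2
  total=26, k=4, n=3
  total=30, k=4, n=4
  total=35, k=4, n=5
  total=35, k=5, n=0
  total=36, k=5, n=1
  total=38, k=5, n=2
  total=41, k=5, n=3
  total=45, k=5, n=4
  total=50, k=5, n=5
  total=56, k=5, n=6

Final answer: 56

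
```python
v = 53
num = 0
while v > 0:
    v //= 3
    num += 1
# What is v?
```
Trace:
  v=53
  v=53, num=0
  v=17, num=1
  v=5, num=2
  v=1, num=3
  v=0, num=4

Final answer: 0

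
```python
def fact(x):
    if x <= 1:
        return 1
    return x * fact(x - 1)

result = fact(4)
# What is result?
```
Call trace:
fact(x=4)
  fact(x=3)
    fact(x=2)
      fact(x=1)
      -> return 1
    -> return 2
  -> return 6
-> return 24

Final answer: 24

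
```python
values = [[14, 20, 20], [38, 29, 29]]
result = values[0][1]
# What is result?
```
Trace:
  values=[[14, 20, 20], [38, 29, 29]]
  values=[[14, 20, 20], [38, 29, 29]], result=20

Final answer: 20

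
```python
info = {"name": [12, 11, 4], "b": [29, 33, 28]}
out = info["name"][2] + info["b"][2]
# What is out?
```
Trace:
  info={'name': [12, 11, 4], 'b': [29, 33, 28]}
  info={'name': [12, 11, 4], 'b': [29, 33, 28]}, out=32

Final answer: 32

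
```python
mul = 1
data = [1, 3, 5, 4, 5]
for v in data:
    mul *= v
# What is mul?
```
Trace:
  mul=1
  mul=1, v=1
  mul=3, v=3
  mul=15, v=5
  mul=60, v=4
  mul=300, v=5

Final answer: 300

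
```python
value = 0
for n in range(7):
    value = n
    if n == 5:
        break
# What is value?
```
Trace:
  value=0
  value=0, n=0
  value=1, n=1
  value=2, n=2
  value=3, n=3
  value=4, n=4
  value=5, n=5

Final answer: 5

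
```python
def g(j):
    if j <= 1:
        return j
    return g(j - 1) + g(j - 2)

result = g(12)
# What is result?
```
Call trace (a repeated sub-call is expanded the first time; later identical calls just restate its return value):
g(j=12)
  g(j=11)
    g(j=10)
      g(j=9)
        g(j=8)
          g(j=7)
            g(j=6)
              g(j=5)
                g(j=4)
                  g(j=3)
                    g(j=2)
                      g(j=1)
                      -> return 1
                      g(j=0)
                      -> return 0
                    -> return 1
                    g(j=1)
                    -> return 1
                  -> return 2
                  g(j=2) -> return 1  (same call as traced above)
                -> return 3
                g(j=3) -> return 2  (same call as traced above)
              -> return 5
              g(j=4) -> return 3  (same call as traced above)
            -> return 8
            g(j=5) -> return 5  (same call as traced above)
          -> return 13
          g(j=6) -> return 8  (same call as traced above)
        -> return 21
        g(j=7) -> return 13  (same call as traced above)
      -> return 34
      g(j=8) -> return 21  (same call as traced above)
    -> return 55
    g(j=9) -> return 34  (same call as traced above)
  -> return 89
  g(j=10) -> return 55  (same call as traced above)
-> return 144

Final answer: 144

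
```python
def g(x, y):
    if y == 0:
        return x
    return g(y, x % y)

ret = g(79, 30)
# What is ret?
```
Call trace:
g(x=79, y=30)
  g(x=30, y=19)
    g(x=19, y=11)
      g(x=11, y=8)
        g(x=8, y=3)
          g(x=3, y=2)
            g(x=2, y=1)
              g(x=1, y=0)
              -> return 1
            -> return 1
          -> return 1
        -> return 1
      -> return 1
    -> return 1
  -> return 1
-> return 1

Final answer: 1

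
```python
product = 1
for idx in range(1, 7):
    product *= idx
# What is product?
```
Trace:
  product=1
  product=1, idx=1
  product=2, idx=2
  product=6, idx=3
  product=24, idx=4
  product=120, idx=5
  product=720, idx=6

Final answer: 720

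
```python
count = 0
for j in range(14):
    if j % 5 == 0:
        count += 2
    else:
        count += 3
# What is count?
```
Trace:
  count=0
  count=2, j=0
  count=5, j=1
  count=8, j=2
  count=11, j=3
  count=14, j=4
  count=16, j=5
  count=19, j=6
  count=22, j=7
  count=25, j=8
  count=28, j=9
  count=30, j=10
  count=33, j=11
  count=36, j=12
  count=39, j=13

Final answer: 39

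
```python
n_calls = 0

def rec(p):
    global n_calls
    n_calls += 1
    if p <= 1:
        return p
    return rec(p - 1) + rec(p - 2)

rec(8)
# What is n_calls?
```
Call trace (a repeated sub-call is expanded the first time; later identical calls just restate its return value):
rec(p=8)
  rec(p=7)
    rec(p=6)
      rec(p=5)
        rec(p=4)
          rec(p=3)
            rec(p=2)
              rec(p=1)
              -> return 1
              rec(p=0)
              -> return 0
            -> return 1
            rec(p=1)
            -> return 1
          -> return 2
          rec(p=2) -> return 1  (same call as traced above)
        -> return 3
        rec(p=3) -> return 2  (same call as traced above)
      -> return 5
      rec(p=4) -> return 3  (same call as traced above)
    -> return 8
    rec(p=5) -> return 5  (same call as traced above)
  -> return 13
  rec(p=6) -> return 8  (same call as traced above)
-> return 21

n_calls is incremented once per call, so count the calls in each subtree. Let C(p) = number of calls made by rec(p).
C(0) = C(1) = 1 (base case, no recursion); C(p) = 1 + C(p - 1) + C(p - 2) otherwise.
C(2) = 1 + C(1) + C(0) = 1 + 1 + 1 = 3
C(3) = 1 + C(2) + C(1) = 1 + 3 + 1 = 5
C(4) = 1 + C(3) + C(2) = 1 + 5 + 3 = 9
C(5) = 1 + C(4) + C(3) = 1 + 9 + 5 = 15
C(6) = 1 + C(5) + C(4) = 1 + 15 + 9 = 25
C(7) = 1 + C(6) + C(5) = 1 + 25 + 15 = 41
C(8) = 1 + C(7) + C(6) = 1 + 41 + 25 = 67
n_calls = C(8) = 67

Final answer: 67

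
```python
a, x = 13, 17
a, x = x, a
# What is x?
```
Trace:
  a=13, x=17
  a=17, x=13

Final answer: 13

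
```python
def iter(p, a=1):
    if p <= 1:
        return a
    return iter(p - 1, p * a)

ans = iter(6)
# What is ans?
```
Call trace:
iter(p=6, a=1)
  iter(p=5, a=6)
    iter(p=4, a=30)
      iter(p=3, a=120)
        iter(p=2, a=360)
          iter(p=1, a=720)
          -> return 720
        -> return 720
      -> return 720
    -> return 720
  -> return 720
-> return 720

Final answer: 720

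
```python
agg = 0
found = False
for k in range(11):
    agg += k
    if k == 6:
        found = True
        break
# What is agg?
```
Trace:
  agg=0
  agg=0, found=False
  agg=0, found=False, k=0
  agg=1, found=False, k=1
  agg=3, found=False, k=2
  agg=6, found=False, k=3
  agg=10, found=False, k=4
  agg=15, found=False, k=5
  agg=21, found=True, k=6

Final answer: 21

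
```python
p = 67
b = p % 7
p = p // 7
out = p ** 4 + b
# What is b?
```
Trace:
  p=67
  p=67, b=4
  p=9, b=4
  p=9, b=4, out=6565

Final answer: 4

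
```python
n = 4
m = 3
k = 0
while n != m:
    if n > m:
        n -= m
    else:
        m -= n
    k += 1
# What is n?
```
Trace:
  n=4
  n=4, m=3
  n=4, m=3, k=0
  n=1, m=3, k=1
  n=1, m=2, k=2
  n=1, m=1, k=3

Final answer: 1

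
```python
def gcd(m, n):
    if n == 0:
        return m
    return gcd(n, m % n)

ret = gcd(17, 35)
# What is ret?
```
Call trace:
gcd(m=17, n=35)
  gcd(m=35, n=17)
    gcd(m=17, n=1)
      gcd(m=1, n=0)
      -> return 1
    -> return 1
  -> return 1
-> return 1

Final answer: 1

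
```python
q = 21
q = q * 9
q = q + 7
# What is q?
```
Trace:
  q=21
  q=189
  q=196

Final answer: 196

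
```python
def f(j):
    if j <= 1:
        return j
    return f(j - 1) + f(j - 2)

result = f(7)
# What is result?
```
Call trace (a repeated sub-call is expanded the first time; later identical calls just restate its return value):
f(j=7)
  f(j=6)
    f(j=5)
      f(j=4)
        f(j=3)
          f(j=2)
            f(j=1)
            -> return 1
            f(j=0)
            -> return 0
          -> return 1
          f(j=1)
          -> return 1
        -> return 2
        f(j=2) -> return 1  (same call as traced above)
      -> return 3
      f(j=3) -> return 2  (same call as traced above)
    -> return 5
    f(j=4) -> return 3  (same call as traced above)
  -> return 8
  f(j=5) -> return 5  (same call as traced above)
-> return 13

Final answer: 13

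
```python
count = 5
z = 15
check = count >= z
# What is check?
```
Trace:
  count=5
  count=5, z=15
  count=5, z=15, check=False

Final answer: False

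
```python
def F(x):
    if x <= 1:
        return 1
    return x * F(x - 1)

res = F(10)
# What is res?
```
Call trace:
F(x=10)
  F(x=9)
    F(x=8)
      F(x=7)
        F(x=6)
          F(x=5)
            F(x=4)
              F(x=3)
                F(x=2)
                  F(x=1)
                  -> return 1
                -> return 2
              -> return 6
            -> return 24
          -> return 120
        -> return 720
      -> return 5040
    -> return 40320
  -> return 362880
-> return 3628800

Final answer: 3628800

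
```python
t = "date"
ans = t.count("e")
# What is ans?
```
Trace:
  t='date'
  t='date', ans=1

Final answer: 1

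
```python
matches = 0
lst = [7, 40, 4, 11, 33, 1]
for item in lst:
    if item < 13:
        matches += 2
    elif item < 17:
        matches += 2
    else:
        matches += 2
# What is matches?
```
Trace:
  matches=0
  matches=2, item=7
  matches=4, item=40
  matches=6, item=4
  matches=8, item=11
  matches=10, item=33
  matches=12, item=1

Final answer: 12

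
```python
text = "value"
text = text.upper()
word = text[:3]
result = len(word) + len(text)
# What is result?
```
Trace:
  text='value'
  text='VALUE'
  text='VALUE', word='VAL'
  text='VALUE', word='VAL', result=8

Final answer: 8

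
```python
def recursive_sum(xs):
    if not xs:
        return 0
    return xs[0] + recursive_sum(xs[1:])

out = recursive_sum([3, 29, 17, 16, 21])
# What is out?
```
Call trace:
recursive_sum(xs=[3, 29, 17, 16, 21])
  recursive_sum(xs=[29, 17, 16, 21])
    recursive_sum(xs=[17, 16, 21])
      recursive_sum(xs=[16, 21])
        recursive_sum(xs=[21])
          recursive_sum(xs=[])
          -> return 0
        -> return 21
      -> return 37
    -> return 54
  -> return 83
-> return 86

Final answer: 86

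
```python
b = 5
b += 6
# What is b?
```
Trace:
  b=5
  b=11

Final answer: 11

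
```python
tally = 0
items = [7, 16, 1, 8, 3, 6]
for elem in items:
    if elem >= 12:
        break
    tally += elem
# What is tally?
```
Trace:
  tally=0
  tally=7, elem=7
  tally=7, elem=16

Final answer: 7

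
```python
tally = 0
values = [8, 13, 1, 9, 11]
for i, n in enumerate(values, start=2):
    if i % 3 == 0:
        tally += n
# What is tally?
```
Trace:
  tally=0
  tally=0, i=2, n=8
  tally=13, i=3, n=13
  tally=13, i=4, n=1
  tally=13, i=5, n=9
  tally=24, i=6, n=11

Final answer: 24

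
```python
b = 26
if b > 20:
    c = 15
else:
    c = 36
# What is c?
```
Trace:
  b=26
  b=26, c=15

Final answer: 15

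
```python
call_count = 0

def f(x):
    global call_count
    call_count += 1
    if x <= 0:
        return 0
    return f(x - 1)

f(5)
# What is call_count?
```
Call trace:
f(x=5)
  f(x=4)
    f(x=3)
      f(x=2)
        f(x=1)
          f(x=0)
          -> return 0
        -> return 0
      -> return 0
    -> return 0
  -> return 0
-> return 0

call_count is incremented once per call. f is entered once for each x = 5, 4, 3, 2, 1, 0 (the x <= 0 call returns without recursing), i.e. 5 + 1 calls.
call_count = 6

Final answer: 6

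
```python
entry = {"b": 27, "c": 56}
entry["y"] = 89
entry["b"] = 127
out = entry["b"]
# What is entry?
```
Trace:
  entry={'b': 27, 'c': 56}
  entry={'b': 27, 'c': 56, 'y': 89}
  entry={'b': 127, 'c': 56, 'y': 89}
  entry={'b': 127, 'c': 56, 'y': 89}, out=127

Final answer: {'b': 127, 'c': 56, 'y': 89}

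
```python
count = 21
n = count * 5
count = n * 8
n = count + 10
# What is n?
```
Trace:
  count=21
  count=21, n=105
  count=840, n=105
  count=840, n=850

Final answer: 850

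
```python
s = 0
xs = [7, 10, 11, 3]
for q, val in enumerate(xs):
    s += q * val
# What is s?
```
Trace:
  s=0
  s=0, q=0, val=7
  s=10, q=1, val=10
  s=32, q=2, val=11
  s=41, q=3, val=3

Final answer: 41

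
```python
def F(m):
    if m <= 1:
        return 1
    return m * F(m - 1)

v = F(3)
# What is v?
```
Call trace:
F(m=3)
  F(m=2)
    F(m=1)
    -> return 1
  -> return 2
-> return 6

Final answer: 6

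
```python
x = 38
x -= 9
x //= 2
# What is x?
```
Trace:
  x=38
  x=29
  x=14

Final answer: 14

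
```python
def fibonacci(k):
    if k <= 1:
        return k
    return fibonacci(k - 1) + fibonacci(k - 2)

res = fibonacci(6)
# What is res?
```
Call trace (a repeated sub-call is expanded the first time; later identical calls just restate its return value):
fibonacci(k=6)
  fibonacci(k=5)
    fibonacci(k=4)
      fibonacci(k=3)
        fibonacci(k=2)
          fibonacci(k=1)
          -> return 1
          fibonacci(k=0)
          -> return 0
        -> return 1
        fibonacci(k=1)
        -> return 1
      -> return 2
      fibonacci(k=2) -> return 1  (same call as traced above)
    -> return 3
    fibonacci(k=3) -> return 2  (same call as traced above)
  -> return 5
  fibonacci(k=4) -> return 3  (same call as traced above)
-> return 8

Final answer: 8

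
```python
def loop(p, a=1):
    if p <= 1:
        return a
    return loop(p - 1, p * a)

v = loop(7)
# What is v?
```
Call trace:
loop(p=7, a=1)
  loop(p=6, a=7)
    loop(p=5, a=42)
      loop(p=4, a=210)
        loop(p=3, a=840)
          loop(p=2, a=2520)
            loop(p=1, a=5040)
            -> return 5040
          -> return 5040
        -> return 5040
      -> return 5040
    -> return 5040
  -> return 5040
-> return 5040

Final answer: 5040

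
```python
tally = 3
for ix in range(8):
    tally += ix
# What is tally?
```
Trace:
  tally=3
  tally=3, ix=0
  tally=4, ix=1
  tally=6, ix=2
  tally=9, ix=3
  tally=13, ix=4
  tally=18, ix=5
  tally=24, ix=6
  tally=31, ix=7

Final answer: 31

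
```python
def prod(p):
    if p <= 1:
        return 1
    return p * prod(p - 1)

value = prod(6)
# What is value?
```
Call trace:
prod(p=6)
  prod(p=5)
    prod(p=4)
      prod(p=3)
        prod(p=2)
          prod(p=1)
          -> return 1
        -> return 2
      -> return 6
    -> return 24
  -> return 120
-> return 720

Final answer: 720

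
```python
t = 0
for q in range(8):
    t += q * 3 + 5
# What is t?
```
Trace:
  t=0
  t=5, q=0
  t=13, q=1
  t=24, q=2
  t=38, q=3
  t=55, q=4
  t=75, q=5
  t=98, q=6
  t=124, q=7

Final answer: 124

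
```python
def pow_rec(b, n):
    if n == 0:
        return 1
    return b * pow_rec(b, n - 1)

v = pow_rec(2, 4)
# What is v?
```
Call trace:
pow_rec(b=2, n=4)
  pow_rec(b=2, n=3)
    pow_rec(b=2, n=2)
      pow_rec(b=2, n=1)
        pow_rec(b=2, n=0)
        -> return 1
      -> return 2
    -> return 4
  -> return 8
-> return 16

Final answer: 16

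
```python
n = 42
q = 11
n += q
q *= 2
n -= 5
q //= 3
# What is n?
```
Trace:
  n=42
  n=42, q=11
  n=53, q=11
  n=53, q=22
  n=48, q=22
  n=48, q=7

Final answer: 48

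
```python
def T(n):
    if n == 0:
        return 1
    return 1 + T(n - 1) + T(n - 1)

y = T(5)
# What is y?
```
Call trace (a repeated sub-call is expanded the first time; later identical calls just restate its return value):
T(n=5)
  T(n=4)
    T(n=3)
      T(n=2)
        T(n=1)
          T(n=0)
          -> return 1
          T(n=0)
          -> return 1
        -> return 3
        T(n=1) -> return 3  (same call as traced above)
      -> return 7
      T(n=2) -> return 7  (same call as traced above)
    -> return 15
    T(n=3) -> return 15  (same call as traced above)
  -> return 31
  T(n=4) -> return 31  (same call as traced above)
-> return 63

Final answer: 63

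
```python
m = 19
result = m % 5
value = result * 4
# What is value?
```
Trace:
  m=19
  m=19, result=4
  m=19, result=4, value=16

Final answer: 16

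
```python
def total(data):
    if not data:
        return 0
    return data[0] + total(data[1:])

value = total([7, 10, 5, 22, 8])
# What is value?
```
Call trace:
total(data=[7, 10, 5, 22, 8])
  total(data=[10, 5, 22, 8])
    total(data=[5, 22, 8])
      total(data=[22, 8])
        total(data=[8])
          total(data=[])
          -> return 0
        -> return 8
      -> return 30
    -> return 35
  -> return 45
-> return 52

Final answer: 52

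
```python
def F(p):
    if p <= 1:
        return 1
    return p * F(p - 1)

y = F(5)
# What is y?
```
Call trace:
F(p=5)
  F(p=4)
    F(p=3)
      F(p=2)
        F(p=1)
        -> return 1
      -> return 2
    -> return 6
  -> return 24
-> return 120

Final answer: 120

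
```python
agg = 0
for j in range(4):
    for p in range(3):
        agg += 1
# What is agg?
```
Trace:
  agg=0
  agg=1, j=0, p=0
  agg=2, j=0, p=1
  agg=3, j=0, p=2
  agg=4, j=1, p=0
  agg=5, j=1, p=1
  agg=6, j=1, p=2
  agg=7, j=2, p=0
  agg=8, j=2, p=1
  agg=9, j=2, p=2
  agg=10, j=3, p=0
  agg=11, j=3, p=1
  agg=12, j=3, p=2

Final answer: 12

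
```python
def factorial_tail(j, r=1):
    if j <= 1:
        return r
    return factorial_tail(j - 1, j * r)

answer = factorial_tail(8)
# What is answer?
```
Call trace:
factorial_tail(j=8, r=1)
  factorial_tail(j=7, r=8)
    factorial_tail(j=6, r=56)
      factorial_tail(j=5, r=336)
        factorial_tail(j=4, r=1680)
          factorial_tail(j=3, r=6720)
            factorial_tail(j=2, r=20160)
              factorial_tail(j=1, r=40320)
              -> return 40320
            -> return 40320
          -> return 40320
        -> return 40320
      -> return 40320
    -> return 40320
  -> return 40320
-> return 40320

Final answer: 40320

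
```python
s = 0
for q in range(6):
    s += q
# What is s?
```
Trace:
  s=0
  s=0, q=0
  s=1, q=1
  s=3, q=2
  s=6, q=3
  s=10, q=4
  s=15, q=5

Final answer: 15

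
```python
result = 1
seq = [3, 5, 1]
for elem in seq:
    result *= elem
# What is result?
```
Trace:
  result=1
  result=3, elem=3
  result=15, elem=5
  result=15, elem=1

Final answer: 15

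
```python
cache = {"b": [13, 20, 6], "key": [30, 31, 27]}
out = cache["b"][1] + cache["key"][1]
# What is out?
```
Trace:
  cache={'b': [13, 20, 6], 'key': [30, 31, 27]}
  cache={'b': [13, 20, 6], 'key': [30, 31, 27]}, out=51

Final answer: 51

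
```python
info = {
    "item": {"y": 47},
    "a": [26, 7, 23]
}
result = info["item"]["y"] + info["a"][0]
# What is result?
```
Trace:
  info={'item': {'y': 47}, 'a': [26, 7, 23]}
  info={'item': {'y': 47}, 'a': [26, 7, 23]}, result=73

Final answer: 73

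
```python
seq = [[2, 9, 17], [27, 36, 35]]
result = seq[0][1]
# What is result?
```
Trace:
  seq=[[2, 9, 17], [27, 36, 35]]
  seq=[[2, 9, 17], [27, 36, 35]], result=9

Final answer: 9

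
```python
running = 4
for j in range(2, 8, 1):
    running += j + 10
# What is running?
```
Trace:
  running=4
  running=16, j=2
  running=29, j=3
  running=43, j=4
  running=58, j=5
  running=74, j=6
  running=91, j=7

Final answer: 91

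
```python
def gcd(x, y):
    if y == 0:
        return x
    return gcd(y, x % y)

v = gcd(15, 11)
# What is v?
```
Call trace:
gcd(x=15, y=11)
  gcd(x=11, y=4)
    gcd(x=4, y=3)
      gcd(x=3, y=1)
        gcd(x=1, y=0)
        -> return 1
      -> return 1
    -> return 1
  -> return 1
-> return 1

Final answer: 1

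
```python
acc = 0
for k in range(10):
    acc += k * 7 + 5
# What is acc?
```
Trace:
  acc=0
  acc=5, k=0
  acc=17, k=1
  acc=36, k=2
  acc=62, k=3
  acc=95, k=4
  acc=135, k=5
  acc=182, k=6
  acc=236, k=7
  acc=297, k=8
  acc=365, k=9

Final answer: 365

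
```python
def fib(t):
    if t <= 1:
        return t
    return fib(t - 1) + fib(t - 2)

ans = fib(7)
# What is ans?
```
Call trace (a repeated sub-call is expanded the first time; later identical calls just restate its return value):
fib(t=7)
  fib(t=6)
    fib(t=5)
      fib(t=4)
        fib(t=3)
          fib(t=2)
            fib(t=1)
            -> return 1
            fib(t=0)
            -> return 0
          -> return 1
          fib(t=1)
          -> return 1
        -> return 2
        fib(t=2) -> return 1  (same call as traced above)
      -> return 3
      fib(t=3) -> return 2  (same call as traced above)
    -> return 5
    fib(t=4) -> return 3  (same call as traced above)
  -> return 8
  fib(t=5) -> return 5  (same call as traced above)
-> return 13

Final answer: 13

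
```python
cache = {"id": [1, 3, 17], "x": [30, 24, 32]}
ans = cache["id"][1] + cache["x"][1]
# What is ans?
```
Trace:
  cache={'id': [1, 3, 17], 'x': [30, 24, 32]}
  cache={'id': [1, 3, 17], 'x': [30, 24, 32]}, ans=27

Final answer: 27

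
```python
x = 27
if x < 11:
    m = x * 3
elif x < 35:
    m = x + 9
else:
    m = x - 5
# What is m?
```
Trace:
  x=27
  x=27, m=36

Final answer: 36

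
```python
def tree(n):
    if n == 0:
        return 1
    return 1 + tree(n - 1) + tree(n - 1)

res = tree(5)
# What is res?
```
Call trace (a repeated sub-call is expanded the first time; later identical calls just restate its return value):
tree(n=5)
  tree(n=4)
    tree(n=3)
      tree(n=2)
        tree(n=1)
          tree(n=0)
          -> return 1
          tree(n=0)
          -> return 1
        -> return 3
        tree(n=1) -> return 3  (same call as traced above)
      -> return 7
      tree(n=2) -> return 7  (same call as traced above)
    -> return 15
    tree(n=3) -> return 15  (same call as traced above)
  -> return 31
  tree(n=4) -> return 31  (same call as traced above)
-> return 63

Final answer: 63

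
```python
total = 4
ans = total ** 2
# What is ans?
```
Trace:
  total=4
  total=4, ans=16

Final answer: 16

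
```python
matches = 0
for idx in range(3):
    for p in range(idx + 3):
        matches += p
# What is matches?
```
Trace:
  matches=0
  matches=0, idx=0, p=0
  matches=1, idx=0, p=1
  matches=3, idx=0, p=2
  matches=3, idx=1, p=0
  matches=4, idx=1, p=1
  matches=6, idx=1, p=2
  matches=9, idx=1, p=3
  matches=9, idx=2, p=0
  matches=10, idx=2, p=1
  matches=12, idx=2, p=2
  matches=15, idx=2, p=3
  matches=19, idx=2, p=4

Final answer: 19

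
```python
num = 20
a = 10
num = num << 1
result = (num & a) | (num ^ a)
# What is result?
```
Trace:
  num=20
  num=20, a=10
  num=40, a=10
  num=40, a=10, result=42

Final answer: 42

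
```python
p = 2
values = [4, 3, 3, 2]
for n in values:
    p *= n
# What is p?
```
Trace:
  p=2
  p=8, n=4
  p=24, n=3
  p=72, n=3
  p=144, n=2

Final answer: 144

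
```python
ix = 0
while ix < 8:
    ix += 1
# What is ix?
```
Trace:
  ix=0
  ix=1
  ix=2
  ix=3
  ix=4
  ix=5
  ix=6
  ix=7
  ix=8

Final answer: 8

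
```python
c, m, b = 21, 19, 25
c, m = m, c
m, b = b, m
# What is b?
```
Trace:
  c=21, m=19, b=25
  c=19, m=21, b=25
  c=19, m=25, b=21

Final answer: 21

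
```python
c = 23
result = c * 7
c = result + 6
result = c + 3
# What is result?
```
Trace:
  c=23
  c=23, result=161
  c=167, result=161
  c=167, result=170

Final answer: 170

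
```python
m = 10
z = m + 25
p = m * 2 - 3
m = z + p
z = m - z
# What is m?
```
Trace:
  m=10
  m=10, z=35
  m=10, z=35, p=17
  m=52, z=35, p=17
  m=52, z=17, p=17

Final answer: 52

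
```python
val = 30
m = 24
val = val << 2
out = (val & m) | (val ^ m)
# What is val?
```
Trace:
  val=30
  val=30, m=24
  val=120, m=24
  val=120, m=24, out=120

Final answer: 120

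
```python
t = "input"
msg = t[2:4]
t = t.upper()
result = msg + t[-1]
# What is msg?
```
Trace:
  t='input'
  t='input', msg='pu'
  t='INPUT', msg='pu'
  t='INPUT', msg='pu', result='puT'

Final answer: 'pu'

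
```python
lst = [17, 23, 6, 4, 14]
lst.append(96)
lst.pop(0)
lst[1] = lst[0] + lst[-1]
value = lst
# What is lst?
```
Trace:
  lst=[17, 23, 6, 4, 14]
  lst=[17, 23, 6, 4, 14, 96]
  lst=[23, 6, 4, 14, 96]
  lst=[23, 119, 4, 14, 96]
  lst=[23, 119, 4, 14, 96], value=[23, 119, 4, 14, 96]

Final answer: [23, 119, 4, 14, 96]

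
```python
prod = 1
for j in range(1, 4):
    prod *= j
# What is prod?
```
Trace:
  prod=1
  prod=1, j=1
  prod=2, j=2
  prod=6, j=3

Final answer: 6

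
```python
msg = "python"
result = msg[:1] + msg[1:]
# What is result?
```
Trace:
  msg='python'
  msg='python', result='python'

Final answer: 'python'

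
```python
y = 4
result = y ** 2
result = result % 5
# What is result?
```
Trace:
  y=4
  y=4, result=16
  y=4, result=1

Final answer: 1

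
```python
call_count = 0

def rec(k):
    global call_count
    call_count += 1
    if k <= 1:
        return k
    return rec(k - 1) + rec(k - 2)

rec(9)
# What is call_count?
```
Call trace (a repeated sub-call is expanded the first time; later identical calls just restate its return value):
rec(k=9)
  rec(k=8)
    rec(k=7)
      rec(k=6)
        rec(k=5)
          rec(k=4)
            rec(k=3)
              rec(k=2)
                rec(k=1)
                -> return 1
                rec(k=0)
                -> return 0
              -> return 1
              rec(k=1)
              -> return 1
            -> return 2
            rec(k=2) -> return 1  (same call as traced above)
          -> return 3
          rec(k=3) -> return 2  (same call as traced above)
        -> return 5
        rec(k=4) -> return 3  (same call as traced above)
      -> return 8
      rec(k=5) -> return 5  (same call as traced above)
    -> return 13
    rec(k=6) -> return 8  (same call as traced above)
  -> return 21
  rec(k=7) -> return 13  (same call as traced above)
-> return 34

call_count is incremented once per call, so count the calls in each subtree. Let C(k) = number of calls made by rec(k).
C(0) = C(1) = 1 (base case, no recursion); C(k) = 1 + C(k - 1) + C(k - 2) otherwise.
C(2) = 1 + C(1) + C(0) = 1 + 1 + 1 = 3
C(3) = 1 + C(2) + C(1) = 1 + 3 + 1 = 5
C(4) = 1 + C(3) + C(2) = 1 + 5 + 3 = 9
C(5) = 1 + C(4) + C(3) = 1 + 9 + 5 = 15
C(6) = 1 + C(5) + C(4) = 1 + 15 + 9 = 25
C(7) = 1 + C(6) + C(5) = 1 + 25 + 15 = 41
C(8) = 1 + C(7) + C(6) = 1 + 41 + 25 = 67
C(9) = 1 + C(8) + C(7) = 1 + 67 + 41 = 109
call_count = C(9) = 109

Final answer: 109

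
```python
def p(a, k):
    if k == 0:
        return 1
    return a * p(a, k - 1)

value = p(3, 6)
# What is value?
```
Call trace:
p(a=3, k=6)
  p(a=3, k=5)
    p(a=3, k=4)
      p(a=3, k=3)
        p(a=3, k=2)
          p(a=3, k=1)
            p(a=3, k=0)
            -> return 1
          -> return 3
        -> return 9
      -> return 27
    -> return 81
  -> return 243
-> return 729

Final answer: 729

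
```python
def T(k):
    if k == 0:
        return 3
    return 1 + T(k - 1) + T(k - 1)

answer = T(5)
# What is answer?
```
Call trace (a repeated sub-call is expanded the first time; later identical calls just restate its return value):
T(k=5)
  T(k=4)
    T(k=3)
      T(k=2)
        T(k=1)
          T(k=0)
          -> return 3
          T(k=0)
          -> return 3
        -> return 7
        T(k=1) -> return 7  (same call as traced above)
      -> return 15
      T(k=2) -> return 15  (same call as traced above)
    -> return 31
    T(k=3) -> return 31  (same call as traced above)
  -> return 63
  T(k=4) -> return 63  (same call as traced above)
-> return 127

Final answer: 127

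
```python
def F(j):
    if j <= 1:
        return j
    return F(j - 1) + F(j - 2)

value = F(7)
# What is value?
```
Call trace (a repeated sub-call is expanded the first time; later identical calls just restate its return value):
F(j=7)
  F(j=6)
    F(j=5)
      F(j=4)
        F(j=3)
          F(j=2)
            F(j=1)
            -> return 1
            F(j=0)
            -> return 0
          -> return 1
          F(j=1)
          -> return 1
        -> return 2
        F(j=2) -> return 1  (same call as traced above)
      -> return 3
      F(j=3) -> return 2  (same call as traced above)
    -> return 5
    F(j=4) -> return 3  (same call as traced above)
  -> return 8
  F(j=5) -> return 5  (same call as traced above)
-> return 13

Final answer: 13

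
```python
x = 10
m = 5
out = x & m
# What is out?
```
Trace:
  x=10
  x=10, m=5
  x=10, m=5, out=0

Final answer: 0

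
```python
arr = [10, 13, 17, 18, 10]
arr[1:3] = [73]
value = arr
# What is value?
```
Trace:
  arr=[10, 13, 17, 18, 10]
  arr=[10, 73, 18, 10]
  arr=[10, 73, 18, 10], value=[10, 73, 18, 10]

Final answer: [10, 73, 18, 10]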